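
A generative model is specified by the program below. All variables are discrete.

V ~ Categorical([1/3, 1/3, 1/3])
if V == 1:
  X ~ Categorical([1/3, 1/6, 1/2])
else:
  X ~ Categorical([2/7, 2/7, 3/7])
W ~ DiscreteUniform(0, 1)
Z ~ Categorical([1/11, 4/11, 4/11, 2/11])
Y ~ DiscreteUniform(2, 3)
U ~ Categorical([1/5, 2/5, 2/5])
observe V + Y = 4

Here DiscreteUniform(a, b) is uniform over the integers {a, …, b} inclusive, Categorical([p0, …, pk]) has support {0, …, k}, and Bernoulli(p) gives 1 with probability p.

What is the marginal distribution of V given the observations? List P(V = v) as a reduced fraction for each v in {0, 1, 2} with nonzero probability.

Enumerate traces; 144 have nonzero weight after conditioning:
  (V=1, X=0, W=0, Z=0, Y=3, U=0) weight 1/1980
  (V=1, X=0, W=0, Z=0, Y=3, U=1) weight 1/990
  (V=1, X=0, W=0, Z=0, Y=3, U=2) weight 1/990
  (V=1, X=0, W=0, Z=1, Y=3, U=0) weight 1/495
  (V=1, X=0, W=0, Z=1, Y=3, U=1) weight 2/495
  (V=1, X=0, W=0, Z=1, Y=3, U=2) weight 2/495
  (V=1, X=0, W=0, Z=2, Y=3, U=0) weight 1/495
  (V=1, X=0, W=0, Z=2, Y=3, U=1) weight 2/495
  (V=2, X=0, W=0, Z=0, Y=2, U=0) weight 1/2310
  … 135 more
Group by V:
  weight(V=1) = 1/6
  weight(V=2) = 1/6
Total weight = 1/6 + 1/6 = 1/3
P(V=1 | obs) = 1/6 / 1/3 = 1/2
P(V=2 | obs) = 1/6 / 1/3 = 1/2

P(V=1) = 1/2, P(V=2) = 1/2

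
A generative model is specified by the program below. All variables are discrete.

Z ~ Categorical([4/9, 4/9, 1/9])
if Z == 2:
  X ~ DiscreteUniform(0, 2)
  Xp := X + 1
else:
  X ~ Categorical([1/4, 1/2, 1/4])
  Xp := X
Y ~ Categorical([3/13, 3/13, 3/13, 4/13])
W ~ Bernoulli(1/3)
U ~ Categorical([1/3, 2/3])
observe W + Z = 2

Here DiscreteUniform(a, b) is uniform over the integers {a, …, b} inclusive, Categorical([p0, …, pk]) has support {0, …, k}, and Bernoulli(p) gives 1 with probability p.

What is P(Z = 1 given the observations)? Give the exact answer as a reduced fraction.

P(Z = 1 | obs) = 2/3

Enumerate traces; 48 have nonzero weight after conditioning:
  (Z=1, X=0, Y=0, W=1, U=0) weight 1/351
  (Z=1, X=0, Y=0, W=1, U=1) weight 2/351
  (Z=1, X=0, Y=1, W=1, U=0) weight 1/351
  (Z=1, X=0, Y=1, W=1, U=1) weight 2/351
  (Z=1, X=0, Y=2, W=1, U=0) weight 1/351
  (Z=1, X=0, Y=2, W=1, U=1) weight 2/351
  (Z=1, X=0, Y=3, W=1, U=0) weight 4/1053
  (Z=1, X=0, Y=3, W=1, U=1) weight 8/1053
  (Z=2, X=0, Y=0, W=0, U=0) weight 2/1053
  … 39 more
Group by Z:
  weight(Z=1) = 4/27
  weight(Z=2) = 2/27
Total weight = 4/27 + 2/27 = 2/9
P(Z=1 | obs) = 4/27 / 2/9 = 2/3
P(Z=2 | obs) = 2/27 / 2/9 = 1/3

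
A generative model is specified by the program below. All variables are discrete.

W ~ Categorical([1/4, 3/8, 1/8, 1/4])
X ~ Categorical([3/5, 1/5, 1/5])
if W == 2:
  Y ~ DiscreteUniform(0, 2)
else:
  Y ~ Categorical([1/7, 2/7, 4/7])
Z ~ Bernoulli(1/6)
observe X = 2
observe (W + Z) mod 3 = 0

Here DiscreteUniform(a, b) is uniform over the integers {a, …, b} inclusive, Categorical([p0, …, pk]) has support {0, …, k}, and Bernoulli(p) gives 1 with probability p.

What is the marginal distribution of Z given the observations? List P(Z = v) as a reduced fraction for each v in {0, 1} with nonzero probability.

Enumerate traces; 9 have nonzero weight after conditioning:
  (W=0, X=2, Y=0, Z=0) weight 1/168
  (W=0, X=2, Y=1, Z=0) weight 1/84
  (W=0, X=2, Y=2, Z=0) weight 1/42
  (W=2, X=2, Y=0, Z=1) weight 1/720
  (W=2, X=2, Y=1, Z=1) weight 1/720
  (W=2, X=2, Y=2, Z=1) weight 1/720
  (W=3, X=2, Y=0, Z=0) weight 1/168
  (W=3, X=2, Y=1, Z=0) weight 1/84
  … 1 more
Group by Z:
  weight(Z=0) = 1/12
  weight(Z=1) = 1/240
Total weight = 1/12 + 1/240 = 7/80
P(Z=0 | obs) = 1/12 / 7/80 = 20/21
P(Z=1 | obs) = 1/240 / 7/80 = 1/21

P(Z=0) = 20/21, P(Z=1) = 1/21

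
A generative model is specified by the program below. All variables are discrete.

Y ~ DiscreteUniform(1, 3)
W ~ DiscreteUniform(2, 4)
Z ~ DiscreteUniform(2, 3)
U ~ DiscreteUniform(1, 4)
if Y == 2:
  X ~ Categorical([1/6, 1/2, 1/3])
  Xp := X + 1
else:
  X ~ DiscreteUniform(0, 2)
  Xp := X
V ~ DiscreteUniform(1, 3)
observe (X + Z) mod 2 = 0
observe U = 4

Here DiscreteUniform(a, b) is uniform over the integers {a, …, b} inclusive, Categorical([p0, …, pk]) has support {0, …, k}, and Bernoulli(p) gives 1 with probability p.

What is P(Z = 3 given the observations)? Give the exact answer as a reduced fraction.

P(Z = 3 | obs) = 7/18

Enumerate traces; 81 have nonzero weight after conditioning:
  (Y=1, W=2, Z=2, U=4, X=0, V=1) weight 1/648
  (Y=1, W=2, Z=2, U=4, X=0, V=2) weight 1/648
  (Y=1, W=2, Z=2, U=4, X=0, V=3) weight 1/648
  (Y=1, W=2, Z=2, U=4, X=2, V=1) weight 1/648
  (Y=1, W=2, Z=2, U=4, X=2, V=2) weight 1/648
  (Y=1, W=2, Z=2, U=4, X=2, V=3) weight 1/648
  (Y=1, W=2, Z=3, U=4, X=1, V=1) weight 1/648
  (Y=1, W=2, Z=3, U=4, X=1, V=2) weight 1/648
  … 73 more
Group by Z:
  weight(Z=2) = 11/144
  weight(Z=3) = 7/144
Total weight = 11/144 + 7/144 = 1/8
P(Z=2 | obs) = 11/144 / 1/8 = 11/18
P(Z=3 | obs) = 7/144 / 1/8 = 7/18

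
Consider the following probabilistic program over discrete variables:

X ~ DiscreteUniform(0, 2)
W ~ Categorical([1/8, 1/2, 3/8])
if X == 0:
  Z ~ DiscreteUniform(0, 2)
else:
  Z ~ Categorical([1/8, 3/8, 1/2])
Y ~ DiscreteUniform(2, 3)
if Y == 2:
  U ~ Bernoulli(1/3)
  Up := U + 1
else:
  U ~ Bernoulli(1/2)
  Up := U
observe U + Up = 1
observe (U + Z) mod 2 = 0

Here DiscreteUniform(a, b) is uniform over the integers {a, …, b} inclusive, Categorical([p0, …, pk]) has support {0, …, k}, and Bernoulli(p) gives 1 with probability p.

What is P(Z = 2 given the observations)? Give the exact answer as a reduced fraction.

P(Z = 2 | obs) = 16/23

Enumerate traces; 18 have nonzero weight after conditioning:
  (X=0, W=0, Z=0, Y=2, U=0) weight 1/216
  (X=0, W=0, Z=2, Y=2, U=0) weight 1/216
  (X=0, W=1, Z=0, Y=2, U=0) weight 1/54
  (X=0, W=1, Z=2, Y=2, U=0) weight 1/54
  (X=0, W=2, Z=0, Y=2, U=0) weight 1/72
  (X=0, W=2, Z=2, Y=2, U=0) weight 1/72
  (X=1, W=0, Z=0, Y=2, U=0) weight 1/576
  (X=1, W=0, Z=2, Y=2, U=0) weight 1/144
  … 10 more
Group by Z:
  weight(Z=0) = 7/108
  weight(Z=2) = 4/27
Total weight = 7/108 + 4/27 = 23/108
P(Z=0 | obs) = 7/108 / 23/108 = 7/23
P(Z=2 | obs) = 4/27 / 23/108 = 16/23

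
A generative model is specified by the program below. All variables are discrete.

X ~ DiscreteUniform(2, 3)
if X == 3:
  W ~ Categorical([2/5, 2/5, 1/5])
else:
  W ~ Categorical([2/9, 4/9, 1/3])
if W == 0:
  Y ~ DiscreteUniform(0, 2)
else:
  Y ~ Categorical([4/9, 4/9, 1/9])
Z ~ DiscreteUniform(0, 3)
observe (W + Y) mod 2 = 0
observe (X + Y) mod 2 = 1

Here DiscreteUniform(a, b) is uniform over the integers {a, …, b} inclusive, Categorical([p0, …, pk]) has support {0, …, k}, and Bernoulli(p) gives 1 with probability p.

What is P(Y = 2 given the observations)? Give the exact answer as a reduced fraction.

P(Y = 2 | obs) = 63/233

Enumerate traces; 20 have nonzero weight after conditioning:
  (X=2, W=1, Y=1, Z=0) weight 2/81
  (X=2, W=1, Y=1, Z=1) weight 2/81
  (X=2, W=1, Y=1, Z=2) weight 2/81
  (X=2, W=1, Y=1, Z=3) weight 2/81
  (X=3, W=0, Y=0, Z=0) weight 1/60
  (X=3, W=0, Y=0, Z=1) weight 1/60
  (X=3, W=0, Y=0, Z=2) weight 1/60
  (X=3, W=0, Y=0, Z=3) weight 1/60
  (X=3, W=0, Y=2, Z=0) weight 1/60
  … 11 more
Group by Y:
  weight(Y=0) = 1/9
  weight(Y=1) = 8/81
  weight(Y=2) = 7/90
Total weight = 1/9 + 8/81 + 7/90 = 233/810
P(Y=0 | obs) = 1/9 / 233/810 = 90/233
P(Y=1 | obs) = 8/81 / 233/810 = 80/233
P(Y=2 | obs) = 7/90 / 233/810 = 63/233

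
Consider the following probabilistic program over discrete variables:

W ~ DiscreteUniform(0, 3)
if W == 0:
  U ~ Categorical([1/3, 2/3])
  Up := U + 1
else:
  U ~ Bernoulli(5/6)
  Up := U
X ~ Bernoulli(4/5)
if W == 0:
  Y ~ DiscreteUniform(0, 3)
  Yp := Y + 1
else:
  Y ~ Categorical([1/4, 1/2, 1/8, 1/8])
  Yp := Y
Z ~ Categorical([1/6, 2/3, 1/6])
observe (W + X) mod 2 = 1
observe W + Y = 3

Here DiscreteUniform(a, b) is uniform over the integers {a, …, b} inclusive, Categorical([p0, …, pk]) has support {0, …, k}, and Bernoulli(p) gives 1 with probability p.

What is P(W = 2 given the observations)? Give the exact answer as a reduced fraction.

P(W = 2 | obs) = 16/27

Enumerate traces; 24 have nonzero weight after conditioning:
  (W=0, U=0, X=1, Y=3, Z=0) weight 1/360
  (W=0, U=0, X=1, Y=3, Z=1) weight 1/90
  (W=0, U=0, X=1, Y=3, Z=2) weight 1/360
  (W=0, U=1, X=1, Y=3, Z=0) weight 1/180
  (W=0, U=1, X=1, Y=3, Z=1) weight 1/45
  (W=0, U=1, X=1, Y=3, Z=2) weight 1/180
  (W=1, U=0, X=0, Y=2, Z=0) weight 1/5760
  (W=1, U=0, X=0, Y=2, Z=1) weight 1/1440
  (W=2, U=0, X=1, Y=1, Z=0) weight 1/360
  (W=3, U=0, X=0, Y=0, Z=0) weight 1/2880
  … 14 more
Group by W:
  weight(W=0) = 1/20
  weight(W=1) = 1/160
  weight(W=2) = 1/10
  weight(W=3) = 1/80
Total weight = 1/20 + 1/160 + 1/10 + 1/80 = 27/160
P(W=0 | obs) = 1/20 / 27/160 = 8/27
P(W=1 | obs) = 1/160 / 27/160 = 1/27
P(W=2 | obs) = 1/10 / 27/160 = 16/27
P(W=3 | obs) = 1/80 / 27/160 = 2/27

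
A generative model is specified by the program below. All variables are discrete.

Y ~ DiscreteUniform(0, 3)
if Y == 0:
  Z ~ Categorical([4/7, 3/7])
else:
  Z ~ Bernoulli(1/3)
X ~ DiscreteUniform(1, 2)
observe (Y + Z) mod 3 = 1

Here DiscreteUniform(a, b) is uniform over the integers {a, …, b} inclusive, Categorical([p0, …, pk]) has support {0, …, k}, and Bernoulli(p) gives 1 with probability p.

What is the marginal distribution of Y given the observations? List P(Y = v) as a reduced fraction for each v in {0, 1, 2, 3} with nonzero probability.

Enumerate traces; 6 have nonzero weight after conditioning:
  (Y=0, Z=1, X=1) weight 3/56
  (Y=0, Z=1, X=2) weight 3/56
  (Y=1, Z=0, X=1) weight 1/12
  (Y=1, Z=0, X=2) weight 1/12
  (Y=3, Z=1, X=1) weight 1/24
  (Y=3, Z=1, X=2) weight 1/24
Group by Y:
  weight(Y=0) = 3/28
  weight(Y=1) = 1/6
  weight(Y=3) = 1/12
Total weight = 3/28 + 1/6 + 1/12 = 5/14
P(Y=0 | obs) = 3/28 / 5/14 = 3/10
P(Y=1 | obs) = 1/6 / 5/14 = 7/15
P(Y=3 | obs) = 1/12 / 5/14 = 7/30

P(Y=0) = 3/10, P(Y=1) = 7/15, P(Y=3) = 7/30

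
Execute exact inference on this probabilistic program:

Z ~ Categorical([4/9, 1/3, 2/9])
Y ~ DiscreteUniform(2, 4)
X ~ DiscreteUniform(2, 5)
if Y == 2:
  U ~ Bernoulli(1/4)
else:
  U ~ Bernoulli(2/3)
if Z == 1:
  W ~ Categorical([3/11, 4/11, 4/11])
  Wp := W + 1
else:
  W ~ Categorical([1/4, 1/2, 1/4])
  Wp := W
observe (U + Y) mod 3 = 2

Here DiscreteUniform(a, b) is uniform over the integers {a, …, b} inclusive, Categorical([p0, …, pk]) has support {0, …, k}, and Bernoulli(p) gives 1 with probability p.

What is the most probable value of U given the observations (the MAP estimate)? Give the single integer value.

Enumerate traces; 72 have nonzero weight after conditioning:
  (Z=0, Y=2, X=2, U=0, W=0) weight 1/144
  (Z=0, Y=2, X=2, U=0, W=1) weight 1/72
  (Z=0, Y=2, X=2, U=0, W=2) weight 1/144
  (Z=0, Y=2, X=3, U=0, W=0) weight 1/144
  (Z=0, Y=2, X=3, U=0, W=1) weight 1/72
  (Z=0, Y=2, X=3, U=0, W=2) weight 1/144
  (Z=0, Y=2, X=4, U=0, W=0) weight 1/144
  (Z=0, Y=2, X=4, U=0, W=1) weight 1/72
  (Z=0, Y=4, X=2, U=1, W=0) weight 1/162
  … 63 more
Group by U:
  weight(U=0) = 1/4
  weight(U=1) = 2/9
Total weight = 1/4 + 2/9 = 17/36
P(U=0 | obs) = 1/4 / 17/36 = 9/17
P(U=1 | obs) = 2/9 / 17/36 = 8/17
argmax = 0

argmax_v P(U = v | obs) = 0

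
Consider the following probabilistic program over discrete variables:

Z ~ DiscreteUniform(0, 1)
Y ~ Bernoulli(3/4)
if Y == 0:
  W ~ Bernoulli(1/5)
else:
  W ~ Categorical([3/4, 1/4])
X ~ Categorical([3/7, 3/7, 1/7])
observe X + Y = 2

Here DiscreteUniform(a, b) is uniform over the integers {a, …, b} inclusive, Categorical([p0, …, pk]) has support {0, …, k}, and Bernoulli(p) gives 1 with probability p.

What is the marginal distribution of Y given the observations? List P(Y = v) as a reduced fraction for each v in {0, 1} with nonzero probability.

P(Y=0) = 1/10, P(Y=1) = 9/10

Enumerate traces; 8 have nonzero weight after conditioning:
  (Z=0, Y=0, W=0, X=2) weight 1/70
  (Z=0, Y=0, W=1, X=2) weight 1/280
  (Z=0, Y=1, W=0, X=1) weight 27/224
  (Z=0, Y=1, W=1, X=1) weight 9/224
  (Z=1, Y=0, W=0, X=2) weight 1/70
  (Z=1, Y=0, W=1, X=2) weight 1/280
  (Z=1, Y=1, W=0, X=1) weight 27/224
  (Z=1, Y=1, W=1, X=1) weight 9/224
Group by Y:
  weight(Y=0) = 1/28
  weight(Y=1) = 9/28
Total weight = 1/28 + 9/28 = 5/14
P(Y=0 | obs) = 1/28 / 5/14 = 1/10
P(Y=1 | obs) = 9/28 / 5/14 = 9/10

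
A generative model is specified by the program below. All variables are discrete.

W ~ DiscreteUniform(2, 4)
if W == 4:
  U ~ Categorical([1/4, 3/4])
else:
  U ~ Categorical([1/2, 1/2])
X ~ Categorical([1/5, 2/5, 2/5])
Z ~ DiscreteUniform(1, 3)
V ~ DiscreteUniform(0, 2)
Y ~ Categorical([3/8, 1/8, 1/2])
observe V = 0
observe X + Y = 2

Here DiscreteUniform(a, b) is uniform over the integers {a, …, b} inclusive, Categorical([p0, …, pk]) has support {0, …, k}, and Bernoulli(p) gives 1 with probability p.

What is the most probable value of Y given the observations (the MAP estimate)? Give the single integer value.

argmax_v P(Y = v | obs) = 0

Enumerate traces; 54 have nonzero weight after conditioning:
  (W=2, U=0, X=0, Z=1, V=0, Y=2) weight 1/540
  (W=2, U=0, X=0, Z=2, V=0, Y=2) weight 1/540
  (W=2, U=0, X=0, Z=3, V=0, Y=2) weight 1/540
  (W=2, U=0, X=1, Z=1, V=0, Y=1) weight 1/1080
  (W=2, U=0, X=1, Z=2, V=0, Y=1) weight 1/1080
  (W=2, U=0, X=1, Z=3, V=0, Y=1) weight 1/1080
  (W=2, U=0, X=2, Z=1, V=0, Y=0) weight 1/360
  (W=2, U=0, X=2, Z=2, V=0, Y=0) weight 1/360
  … 46 more
Group by Y:
  weight(Y=0) = 1/20
  weight(Y=1) = 1/60
  weight(Y=2) = 1/30
Total weight = 1/20 + 1/60 + 1/30 = 1/10
P(Y=0 | obs) = 1/20 / 1/10 = 1/2
P(Y=1 | obs) = 1/60 / 1/10 = 1/6
P(Y=2 | obs) = 1/30 / 1/10 = 1/3
argmax = 0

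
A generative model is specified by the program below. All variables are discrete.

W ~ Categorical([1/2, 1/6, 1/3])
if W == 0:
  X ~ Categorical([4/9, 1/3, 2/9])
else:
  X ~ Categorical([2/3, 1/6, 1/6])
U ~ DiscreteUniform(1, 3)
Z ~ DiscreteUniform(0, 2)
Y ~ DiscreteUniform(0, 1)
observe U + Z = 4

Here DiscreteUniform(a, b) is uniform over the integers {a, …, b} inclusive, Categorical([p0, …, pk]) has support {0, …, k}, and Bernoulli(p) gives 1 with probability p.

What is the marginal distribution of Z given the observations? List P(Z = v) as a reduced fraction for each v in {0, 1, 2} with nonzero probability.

P(Z=1) = 1/2, P(Z=2) = 1/2

Enumerate traces; 36 have nonzero weight after conditioning:
  (W=0, X=0, U=2, Z=2, Y=0) weight 1/81
  (W=0, X=0, U=2, Z=2, Y=1) weight 1/81
  (W=0, X=0, U=3, Z=1, Y=0) weight 1/81
  (W=0, X=0, U=3, Z=1, Y=1) weight 1/81
  (W=0, X=1, U=2, Z=2, Y=0) weight 1/108
  (W=0, X=1, U=2, Z=2, Y=1) weight 1/108
  (W=0, X=1, U=3, Z=1, Y=0) weight 1/108
  (W=0, X=1, U=3, Z=1, Y=1) weight 1/108
  … 28 more
Group by Z:
  weight(Z=1) = 1/9
  weight(Z=2) = 1/9
Total weight = 1/9 + 1/9 = 2/9
P(Z=1 | obs) = 1/9 / 2/9 = 1/2
P(Z=2 | obs) = 1/9 / 2/9 = 1/2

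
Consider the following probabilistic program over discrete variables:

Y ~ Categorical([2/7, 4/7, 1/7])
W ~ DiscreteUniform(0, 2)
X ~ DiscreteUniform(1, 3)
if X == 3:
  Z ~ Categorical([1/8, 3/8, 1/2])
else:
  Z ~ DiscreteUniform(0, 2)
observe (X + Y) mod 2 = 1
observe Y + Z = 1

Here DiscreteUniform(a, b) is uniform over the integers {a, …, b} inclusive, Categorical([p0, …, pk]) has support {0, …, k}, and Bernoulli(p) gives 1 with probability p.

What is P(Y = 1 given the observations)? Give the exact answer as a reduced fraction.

P(Y = 1 | obs) = 16/33

Enumerate traces; 9 have nonzero weight after conditioning:
  (Y=0, W=0, X=1, Z=1) weight 2/189
  (Y=0, W=0, X=3, Z=1) weight 1/84
  (Y=0, W=1, X=1, Z=1) weight 2/189
  (Y=0, W=1, X=3, Z=1) weight 1/84
  (Y=0, W=2, X=1, Z=1) weight 2/189
  (Y=0, W=2, X=3, Z=1) weight 1/84
  (Y=1, W=0, X=2, Z=0) weight 4/189
  (Y=1, W=1, X=2, Z=0) weight 4/189
  … 1 more
Group by Y:
  weight(Y=0) = 17/252
  weight(Y=1) = 4/63
Total weight = 17/252 + 4/63 = 11/84
P(Y=0 | obs) = 17/252 / 11/84 = 17/33
P(Y=1 | obs) = 4/63 / 11/84 = 16/33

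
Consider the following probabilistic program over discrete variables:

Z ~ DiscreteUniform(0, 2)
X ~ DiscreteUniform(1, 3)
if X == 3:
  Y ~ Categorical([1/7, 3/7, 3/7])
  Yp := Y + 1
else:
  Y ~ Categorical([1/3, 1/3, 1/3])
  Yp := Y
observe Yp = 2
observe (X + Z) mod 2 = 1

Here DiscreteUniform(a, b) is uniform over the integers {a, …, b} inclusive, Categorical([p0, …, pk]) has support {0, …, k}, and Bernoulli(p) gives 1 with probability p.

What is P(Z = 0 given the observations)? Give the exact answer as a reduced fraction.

Enumerate traces; 5 have nonzero weight after conditioning:
  (Z=0, X=1, Y=2) weight 1/27
  (Z=0, X=3, Y=1) weight 1/21
  (Z=1, X=2, Y=2) weight 1/27
  (Z=2, X=1, Y=2) weight 1/27
  (Z=2, X=3, Y=1) weight 1/21
Group by Z:
  weight(Z=0) = 16/189
  weight(Z=1) = 1/27
  weight(Z=2) = 16/189
Total weight = 16/189 + 1/27 + 16/189 = 13/63
P(Z=0 | obs) = 16/189 / 13/63 = 16/39
P(Z=1 | obs) = 1/27 / 13/63 = 7/39
P(Z=2 | obs) = 16/189 / 13/63 = 16/39

P(Z = 0 | obs) = 16/39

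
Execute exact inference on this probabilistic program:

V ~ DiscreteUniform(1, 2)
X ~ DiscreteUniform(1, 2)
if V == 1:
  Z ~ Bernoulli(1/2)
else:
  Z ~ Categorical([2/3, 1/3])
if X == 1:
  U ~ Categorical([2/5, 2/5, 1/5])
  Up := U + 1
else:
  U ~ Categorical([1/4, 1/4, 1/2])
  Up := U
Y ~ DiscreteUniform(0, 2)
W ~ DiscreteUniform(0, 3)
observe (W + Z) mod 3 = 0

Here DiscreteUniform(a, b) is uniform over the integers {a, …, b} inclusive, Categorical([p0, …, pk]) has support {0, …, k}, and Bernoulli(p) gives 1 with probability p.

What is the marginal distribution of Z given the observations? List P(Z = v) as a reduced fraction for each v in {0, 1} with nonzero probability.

P(Z=0) = 14/19, P(Z=1) = 5/19

Enumerate traces; 108 have nonzero weight after conditioning:
  (V=1, X=1, Z=0, U=0, Y=0, W=0) weight 1/240
  (V=1, X=1, Z=0, U=0, Y=0, W=3) weight 1/240
  (V=1, X=1, Z=0, U=0, Y=1, W=0) weight 1/240
  (V=1, X=1, Z=0, U=0, Y=1, W=3) weight 1/240
  (V=1, X=1, Z=0, U=0, Y=2, W=0) weight 1/240
  (V=1, X=1, Z=0, U=0, Y=2, W=3) weight 1/240
  (V=1, X=1, Z=0, U=1, Y=0, W=0) weight 1/240
  (V=1, X=1, Z=0, U=1, Y=0, W=3) weight 1/240
  (V=1, X=1, Z=1, U=0, Y=0, W=2) weight 1/240
  … 99 more
Group by Z:
  weight(Z=0) = 7/24
  weight(Z=1) = 5/48
Total weight = 7/24 + 5/48 = 19/48
P(Z=0 | obs) = 7/24 / 19/48 = 14/19
P(Z=1 | obs) = 5/48 / 19/48 = 5/19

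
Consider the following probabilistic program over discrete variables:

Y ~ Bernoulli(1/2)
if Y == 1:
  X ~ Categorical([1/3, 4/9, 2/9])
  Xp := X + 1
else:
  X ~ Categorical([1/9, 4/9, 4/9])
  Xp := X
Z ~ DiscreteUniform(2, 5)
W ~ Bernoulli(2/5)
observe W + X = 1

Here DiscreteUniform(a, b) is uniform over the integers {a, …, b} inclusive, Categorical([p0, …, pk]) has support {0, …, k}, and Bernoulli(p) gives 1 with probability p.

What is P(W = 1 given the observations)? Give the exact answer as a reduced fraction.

P(W = 1 | obs) = 1/4

Enumerate traces; 16 have nonzero weight after conditioning:
  (Y=0, X=0, Z=2, W=1) weight 1/180
  (Y=0, X=0, Z=3, W=1) weight 1/180
  (Y=0, X=0, Z=4, W=1) weight 1/180
  (Y=0, X=0, Z=5, W=1) weight 1/180
  (Y=0, X=1, Z=2, W=0) weight 1/30
  (Y=0, X=1, Z=3, W=0) weight 1/30
  (Y=0, X=1, Z=4, W=0) weight 1/30
  (Y=0, X=1, Z=5, W=0) weight 1/30
  … 8 more
Group by W:
  weight(W=0) = 4/15
  weight(W=1) = 4/45
Total weight = 4/15 + 4/45 = 16/45
P(W=0 | obs) = 4/15 / 16/45 = 3/4
P(W=1 | obs) = 4/45 / 16/45 = 1/4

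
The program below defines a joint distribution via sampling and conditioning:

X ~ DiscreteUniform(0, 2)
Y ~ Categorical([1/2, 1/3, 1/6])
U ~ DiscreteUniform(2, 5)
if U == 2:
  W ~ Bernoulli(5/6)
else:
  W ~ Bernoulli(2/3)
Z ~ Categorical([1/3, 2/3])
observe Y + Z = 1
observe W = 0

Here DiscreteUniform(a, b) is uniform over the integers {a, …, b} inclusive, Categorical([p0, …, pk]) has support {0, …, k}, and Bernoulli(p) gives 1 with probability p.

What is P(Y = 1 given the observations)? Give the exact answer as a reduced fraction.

P(Y = 1 | obs) = 1/4

Enumerate traces; 24 have nonzero weight after conditioning:
  (X=0, Y=0, U=2, W=0, Z=1) weight 1/216
  (X=0, Y=0, U=3, W=0, Z=1) weight 1/108
  (X=0, Y=0, U=4, W=0, Z=1) weight 1/108
  (X=0, Y=0, U=5, W=0, Z=1) weight 1/108
  (X=0, Y=1, U=2, W=0, Z=0) weight 1/648
  (X=0, Y=1, U=3, W=0, Z=0) weight 1/324
  (X=0, Y=1, U=4, W=0, Z=0) weight 1/324
  (X=0, Y=1, U=5, W=0, Z=0) weight 1/324
  … 16 more
Group by Y:
  weight(Y=0) = 7/72
  weight(Y=1) = 7/216
Total weight = 7/72 + 7/216 = 7/54
P(Y=0 | obs) = 7/72 / 7/54 = 3/4
P(Y=1 | obs) = 7/216 / 7/54 = 1/4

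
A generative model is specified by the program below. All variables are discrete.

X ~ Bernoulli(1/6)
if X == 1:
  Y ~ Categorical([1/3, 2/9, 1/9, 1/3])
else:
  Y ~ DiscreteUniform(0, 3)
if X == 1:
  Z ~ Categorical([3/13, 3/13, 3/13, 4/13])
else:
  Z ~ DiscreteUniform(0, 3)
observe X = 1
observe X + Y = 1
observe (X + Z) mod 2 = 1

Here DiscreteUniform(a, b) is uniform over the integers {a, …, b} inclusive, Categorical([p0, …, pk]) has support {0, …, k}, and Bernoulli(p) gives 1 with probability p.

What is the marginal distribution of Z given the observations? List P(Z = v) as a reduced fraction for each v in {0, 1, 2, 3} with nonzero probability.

P(Z=0) = 1/2, P(Z=2) = 1/2

Enumerate traces; 2 have nonzero weight after conditioning:
  (X=1, Y=0, Z=0) weight 1/78
  (X=1, Y=0, Z=2) weight 1/78
Group by Z:
  weight(Z=0) = 1/78
  weight(Z=2) = 1/78
Total weight = 1/78 + 1/78 = 1/39
P(Z=0 | obs) = 1/78 / 1/39 = 1/2
P(Z=2 | obs) = 1/78 / 1/39 = 1/2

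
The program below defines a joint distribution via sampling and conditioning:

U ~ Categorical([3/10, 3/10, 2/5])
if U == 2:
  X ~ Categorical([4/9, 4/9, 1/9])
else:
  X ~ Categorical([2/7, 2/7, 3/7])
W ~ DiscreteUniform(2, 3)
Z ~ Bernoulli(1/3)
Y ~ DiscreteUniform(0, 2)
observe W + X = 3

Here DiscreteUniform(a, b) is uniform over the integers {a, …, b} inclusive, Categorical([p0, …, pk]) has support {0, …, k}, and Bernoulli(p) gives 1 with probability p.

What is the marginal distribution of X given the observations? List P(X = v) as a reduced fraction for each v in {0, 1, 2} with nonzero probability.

Enumerate traces; 36 have nonzero weight after conditioning:
  (U=0, X=0, W=3, Z=0, Y=0) weight 1/105
  (U=0, X=0, W=3, Z=0, Y=1) weight 1/105
  (U=0, X=0, W=3, Z=0, Y=2) weight 1/105
  (U=0, X=0, W=3, Z=1, Y=0) weight 1/210
  (U=0, X=0, W=3, Z=1, Y=1) weight 1/210
  (U=0, X=0, W=3, Z=1, Y=2) weight 1/210
  (U=0, X=1, W=2, Z=0, Y=0) weight 1/105
  (U=0, X=1, W=2, Z=0, Y=1) weight 1/105
  … 28 more
Group by X:
  weight(X=0) = 11/63
  weight(X=1) = 11/63
Total weight = 11/63 + 11/63 = 22/63
P(X=0 | obs) = 11/63 / 22/63 = 1/2
P(X=1 | obs) = 11/63 / 22/63 = 1/2

P(X=0) = 1/2, P(X=1) = 1/2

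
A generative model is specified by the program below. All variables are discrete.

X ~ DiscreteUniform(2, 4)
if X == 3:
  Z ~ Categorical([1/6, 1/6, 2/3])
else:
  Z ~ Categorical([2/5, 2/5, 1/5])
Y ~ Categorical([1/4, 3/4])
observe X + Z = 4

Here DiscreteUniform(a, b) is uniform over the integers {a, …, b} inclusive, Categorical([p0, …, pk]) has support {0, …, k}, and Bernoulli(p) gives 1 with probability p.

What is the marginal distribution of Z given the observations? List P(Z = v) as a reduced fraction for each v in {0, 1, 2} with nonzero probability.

P(Z=0) = 12/23, P(Z=1) = 5/23, P(Z=2) = 6/23

Enumerate traces; 6 have nonzero weight after conditioning:
  (X=2, Z=2, Y=0) weight 1/60
  (X=2, Z=2, Y=1) weight 1/20
  (X=3, Z=1, Y=0) weight 1/72
  (X=3, Z=1, Y=1) weight 1/24
  (X=4, Z=0, Y=0) weight 1/30
  (X=4, Z=0, Y=1) weight 1/10
Group by Z:
  weight(Z=0) = 2/15
  weight(Z=1) = 1/18
  weight(Z=2) = 1/15
Total weight = 2/15 + 1/18 + 1/15 = 23/90
P(Z=0 | obs) = 2/15 / 23/90 = 12/23
P(Z=1 | obs) = 1/18 / 23/90 = 5/23
P(Z=2 | obs) = 1/15 / 23/90 = 6/23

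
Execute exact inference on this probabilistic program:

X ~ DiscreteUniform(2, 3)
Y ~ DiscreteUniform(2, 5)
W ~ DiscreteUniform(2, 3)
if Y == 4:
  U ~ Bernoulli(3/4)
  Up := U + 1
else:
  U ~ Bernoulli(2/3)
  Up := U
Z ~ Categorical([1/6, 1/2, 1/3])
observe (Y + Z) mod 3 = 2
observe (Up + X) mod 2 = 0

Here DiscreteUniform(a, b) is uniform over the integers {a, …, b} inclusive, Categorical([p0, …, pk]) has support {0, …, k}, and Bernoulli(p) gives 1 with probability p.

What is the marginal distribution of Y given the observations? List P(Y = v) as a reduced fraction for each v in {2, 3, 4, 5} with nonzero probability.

Enumerate traces; 16 have nonzero weight after conditioning:
  (X=2, Y=2, W=2, U=0, Z=0) weight 1/288
  (X=2, Y=2, W=3, U=0, Z=0) weight 1/288
  (X=2, Y=3, W=2, U=0, Z=2) weight 1/144
  (X=2, Y=3, W=3, U=0, Z=2) weight 1/144
  (X=2, Y=4, W=2, U=1, Z=1) weight 3/128
  (X=2, Y=4, W=3, U=1, Z=1) weight 3/128
  (X=2, Y=5, W=2, U=0, Z=0) weight 1/288
  (X=2, Y=5, W=3, U=0, Z=0) weight 1/288
  … 8 more
Group by Y:
  weight(Y=2) = 1/48
  weight(Y=3) = 1/24
  weight(Y=4) = 1/16
  weight(Y=5) = 1/48
Total weight = 1/48 + 1/24 + 1/16 + 1/48 = 7/48
P(Y=2 | obs) = 1/48 / 7/48 = 1/7
P(Y=3 | obs) = 1/24 / 7/48 = 2/7
P(Y=4 | obs) = 1/16 / 7/48 = 3/7
P(Y=5 | obs) = 1/48 / 7/48 = 1/7

P(Y=2) = 1/7, P(Y=3) = 2/7, P(Y=4) = 3/7, P(Y=5) = 1/7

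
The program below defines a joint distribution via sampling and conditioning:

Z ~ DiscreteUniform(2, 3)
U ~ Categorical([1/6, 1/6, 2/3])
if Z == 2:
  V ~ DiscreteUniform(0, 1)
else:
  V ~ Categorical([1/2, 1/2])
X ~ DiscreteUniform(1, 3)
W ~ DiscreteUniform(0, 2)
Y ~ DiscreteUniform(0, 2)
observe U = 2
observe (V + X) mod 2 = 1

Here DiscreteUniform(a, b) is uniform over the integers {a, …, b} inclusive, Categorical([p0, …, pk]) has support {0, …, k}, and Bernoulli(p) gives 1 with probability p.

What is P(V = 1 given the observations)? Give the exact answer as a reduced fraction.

P(V = 1 | obs) = 1/3

Enumerate traces; 54 have nonzero weight after conditioning:
  (Z=2, U=2, V=0, X=1, W=0, Y=0) weight 1/162
  (Z=2, U=2, V=0, X=1, W=0, Y=1) weight 1/162
  (Z=2, U=2, V=0, X=1, W=0, Y=2) weight 1/162
  (Z=2, U=2, V=0, X=1, W=1, Y=0) weight 1/162
  (Z=2, U=2, V=0, X=1, W=1, Y=1) weight 1/162
  (Z=2, U=2, V=0, X=1, W=1, Y=2) weight 1/162
  (Z=2, U=2, V=0, X=1, W=2, Y=0) weight 1/162
  (Z=2, U=2, V=0, X=1, W=2, Y=1) weight 1/162
  (Z=2, U=2, V=1, X=2, W=0, Y=0) weight 1/162
  … 45 more
Group by V:
  weight(V=0) = 2/9
  weight(V=1) = 1/9
Total weight = 2/9 + 1/9 = 1/3
P(V=0 | obs) = 2/9 / 1/3 = 2/3
P(V=1 | obs) = 1/9 / 1/3 = 1/3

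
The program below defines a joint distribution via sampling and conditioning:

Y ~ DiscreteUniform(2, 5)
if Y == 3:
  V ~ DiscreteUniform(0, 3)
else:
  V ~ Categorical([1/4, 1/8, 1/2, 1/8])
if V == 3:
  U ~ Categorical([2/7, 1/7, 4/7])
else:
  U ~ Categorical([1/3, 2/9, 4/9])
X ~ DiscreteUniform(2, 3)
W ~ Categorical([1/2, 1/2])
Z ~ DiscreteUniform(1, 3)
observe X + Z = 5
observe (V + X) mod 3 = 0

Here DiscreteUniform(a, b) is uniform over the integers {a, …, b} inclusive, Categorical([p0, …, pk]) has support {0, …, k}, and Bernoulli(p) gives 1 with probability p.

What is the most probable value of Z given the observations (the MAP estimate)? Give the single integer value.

argmax_v P(Z = v | obs) = 2

Enumerate traces; 72 have nonzero weight after conditioning:
  (Y=2, V=0, U=0, X=3, W=0, Z=2) weight 1/576
  (Y=2, V=0, U=0, X=3, W=1, Z=2) weight 1/576
  (Y=2, V=0, U=1, X=3, W=0, Z=2) weight 1/864
  (Y=2, V=0, U=1, X=3, W=1, Z=2) weight 1/864
  (Y=2, V=0, U=2, X=3, W=0, Z=2) weight 1/432
  (Y=2, V=0, U=2, X=3, W=1, Z=2) weight 1/432
  (Y=2, V=1, U=0, X=2, W=0, Z=3) weight 1/1152
  (Y=2, V=1, U=0, X=2, W=1, Z=3) weight 1/1152
  … 64 more
Group by Z:
  weight(Z=2) = 13/192
  weight(Z=3) = 5/192
Total weight = 13/192 + 5/192 = 3/32
P(Z=2 | obs) = 13/192 / 3/32 = 13/18
P(Z=3 | obs) = 5/192 / 3/32 = 5/18
argmax = 2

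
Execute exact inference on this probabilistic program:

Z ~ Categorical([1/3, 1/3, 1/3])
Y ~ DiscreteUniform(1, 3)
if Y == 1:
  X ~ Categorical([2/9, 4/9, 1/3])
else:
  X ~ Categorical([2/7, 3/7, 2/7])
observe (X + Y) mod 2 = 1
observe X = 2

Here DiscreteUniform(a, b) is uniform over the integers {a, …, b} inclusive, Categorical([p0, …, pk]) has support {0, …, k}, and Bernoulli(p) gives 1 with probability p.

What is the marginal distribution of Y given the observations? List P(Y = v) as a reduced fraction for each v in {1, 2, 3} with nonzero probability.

P(Y=1) = 7/13, P(Y=3) = 6/13

Enumerate traces; 6 have nonzero weight after conditioning:
  (Z=0, Y=1, X=2) weight 1/27
  (Z=0, Y=3, X=2) weight 2/63
  (Z=1, Y=1, X=2) weight 1/27
  (Z=1, Y=3, X=2) weight 2/63
  (Z=2, Y=1, X=2) weight 1/27
  (Z=2, Y=3, X=2) weight 2/63
Group by Y:
  weight(Y=1) = 1/9
  weight(Y=3) = 2/21
Total weight = 1/9 + 2/21 = 13/63
P(Y=1 | obs) = 1/9 / 13/63 = 7/13
P(Y=3 | obs) = 2/21 / 13/63 = 6/13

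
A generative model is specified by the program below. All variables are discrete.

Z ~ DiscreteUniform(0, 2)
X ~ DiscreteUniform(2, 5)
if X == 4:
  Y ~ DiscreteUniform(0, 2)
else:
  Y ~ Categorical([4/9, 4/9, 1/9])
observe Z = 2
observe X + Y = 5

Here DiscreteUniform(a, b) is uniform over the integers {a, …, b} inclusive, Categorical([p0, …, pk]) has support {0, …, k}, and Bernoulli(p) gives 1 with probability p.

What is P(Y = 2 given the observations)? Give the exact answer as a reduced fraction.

P(Y = 2 | obs) = 1/8

Enumerate traces; 3 have nonzero weight after conditioning:
  (Z=2, X=3, Y=2) weight 1/108
  (Z=2, X=4, Y=1) weight 1/36
  (Z=2, X=5, Y=0) weight 1/27
Group by Y:
  weight(Y=0) = 1/27
  weight(Y=1) = 1/36
  weight(Y=2) = 1/108
Total weight = 1/27 + 1/36 + 1/108 = 2/27
P(Y=0 | obs) = 1/27 / 2/27 = 1/2
P(Y=1 | obs) = 1/36 / 2/27 = 3/8
P(Y=2 | obs) = 1/108 / 2/27 = 1/8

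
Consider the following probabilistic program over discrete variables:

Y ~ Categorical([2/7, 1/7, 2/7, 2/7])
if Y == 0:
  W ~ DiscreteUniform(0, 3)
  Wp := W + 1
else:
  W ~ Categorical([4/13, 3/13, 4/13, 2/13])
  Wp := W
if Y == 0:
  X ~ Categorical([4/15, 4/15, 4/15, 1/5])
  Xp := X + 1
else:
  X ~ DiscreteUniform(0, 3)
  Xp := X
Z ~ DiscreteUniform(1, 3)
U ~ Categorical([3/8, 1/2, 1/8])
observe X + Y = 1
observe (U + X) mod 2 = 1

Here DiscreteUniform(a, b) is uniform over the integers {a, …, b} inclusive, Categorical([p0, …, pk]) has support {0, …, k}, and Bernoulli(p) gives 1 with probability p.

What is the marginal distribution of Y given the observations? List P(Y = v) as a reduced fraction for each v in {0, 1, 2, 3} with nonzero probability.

P(Y=0) = 32/47, P(Y=1) = 15/47

Enumerate traces; 36 have nonzero weight after conditioning:
  (Y=0, W=0, X=1, Z=1, U=0) weight 1/420
  (Y=0, W=0, X=1, Z=1, U=2) weight 1/1260
  (Y=0, W=0, X=1, Z=2, U=0) weight 1/420
  (Y=0, W=0, X=1, Z=2, U=2) weight 1/1260
  (Y=0, W=0, X=1, Z=3, U=0) weight 1/420
  (Y=0, W=0, X=1, Z=3, U=2) weight 1/1260
  (Y=0, W=1, X=1, Z=1, U=0) weight 1/420
  (Y=0, W=1, X=1, Z=1, U=2) weight 1/1260
  (Y=1, W=0, X=0, Z=1, U=1) weight 1/546
  … 27 more
Group by Y:
  weight(Y=0) = 4/105
  weight(Y=1) = 1/56
Total weight = 4/105 + 1/56 = 47/840
P(Y=0 | obs) = 4/105 / 47/840 = 32/47
P(Y=1 | obs) = 1/56 / 47/840 = 15/47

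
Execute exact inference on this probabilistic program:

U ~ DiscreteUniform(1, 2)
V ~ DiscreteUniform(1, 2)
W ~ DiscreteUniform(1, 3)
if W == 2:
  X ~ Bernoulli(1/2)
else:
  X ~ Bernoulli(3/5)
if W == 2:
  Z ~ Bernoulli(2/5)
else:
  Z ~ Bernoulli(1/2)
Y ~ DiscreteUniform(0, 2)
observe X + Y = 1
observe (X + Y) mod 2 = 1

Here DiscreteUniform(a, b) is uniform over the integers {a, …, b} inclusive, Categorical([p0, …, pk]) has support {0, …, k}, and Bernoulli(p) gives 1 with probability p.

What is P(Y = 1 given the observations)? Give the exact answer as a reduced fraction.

P(Y = 1 | obs) = 13/30

Enumerate traces; 48 have nonzero weight after conditioning:
  (U=1, V=1, W=1, X=0, Z=0, Y=1) weight 1/180
  (U=1, V=1, W=1, X=0, Z=1, Y=1) weight 1/180
  (U=1, V=1, W=1, X=1, Z=0, Y=0) weight 1/120
  (U=1, V=1, W=1, X=1, Z=1, Y=0) weight 1/120
  (U=1, V=1, W=2, X=0, Z=0, Y=1) weight 1/120
  (U=1, V=1, W=2, X=0, Z=1, Y=1) weight 1/180
  (U=1, V=1, W=2, X=1, Z=0, Y=0) weight 1/120
  (U=1, V=1, W=2, X=1, Z=1, Y=0) weight 1/180
  … 40 more
Group by Y:
  weight(Y=0) = 17/90
  weight(Y=1) = 13/90
Total weight = 17/90 + 13/90 = 1/3
P(Y=0 | obs) = 17/90 / 1/3 = 17/30
P(Y=1 | obs) = 13/90 / 1/3 = 13/30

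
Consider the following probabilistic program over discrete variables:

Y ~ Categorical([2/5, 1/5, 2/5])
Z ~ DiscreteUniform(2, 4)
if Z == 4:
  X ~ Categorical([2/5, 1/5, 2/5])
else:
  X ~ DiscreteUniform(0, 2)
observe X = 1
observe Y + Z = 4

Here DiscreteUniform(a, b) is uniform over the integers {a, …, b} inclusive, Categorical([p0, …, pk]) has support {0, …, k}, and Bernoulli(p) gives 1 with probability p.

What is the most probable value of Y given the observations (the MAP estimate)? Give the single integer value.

Enumerate traces; 3 have nonzero weight after conditioning:
  (Y=0, Z=4, X=1) weight 2/75
  (Y=1, Z=3, X=1) weight 1/45
  (Y=2, Z=2, X=1) weight 2/45
Group by Y:
  weight(Y=0) = 2/75
  weight(Y=1) = 1/45
  weight(Y=2) = 2/45
Total weight = 2/75 + 1/45 + 2/45 = 7/75
P(Y=0 | obs) = 2/75 / 7/75 = 2/7
P(Y=1 | obs) = 1/45 / 7/75 = 5/21
P(Y=2 | obs) = 2/45 / 7/75 = 10/21
argmax = 2

argmax_v P(Y = v | obs) = 2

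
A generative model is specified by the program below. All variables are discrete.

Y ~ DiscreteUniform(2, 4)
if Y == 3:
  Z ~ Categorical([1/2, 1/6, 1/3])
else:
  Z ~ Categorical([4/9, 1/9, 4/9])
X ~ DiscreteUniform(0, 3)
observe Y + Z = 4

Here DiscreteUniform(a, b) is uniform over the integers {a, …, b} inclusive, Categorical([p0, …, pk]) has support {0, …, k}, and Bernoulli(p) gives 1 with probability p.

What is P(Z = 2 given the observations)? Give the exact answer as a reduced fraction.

P(Z = 2 | obs) = 8/19

Enumerate traces; 12 have nonzero weight after conditioning:
  (Y=2, Z=2, X=0) weight 1/27
  (Y=2, Z=2, X=1) weight 1/27
  (Y=2, Z=2, X=2) weight 1/27
  (Y=2, Z=2, X=3) weight 1/27
  (Y=3, Z=1, X=0) weight 1/72
  (Y=3, Z=1, X=1) weight 1/72
  (Y=3, Z=1, X=2) weight 1/72
  (Y=3, Z=1, X=3) weight 1/72
  (Y=4, Z=0, X=0) weight 1/27
  … 3 more
Group by Z:
  weight(Z=0) = 4/27
  weight(Z=1) = 1/18
  weight(Z=2) = 4/27
Total weight = 4/27 + 1/18 + 4/27 = 19/54
P(Z=0 | obs) = 4/27 / 19/54 = 8/19
P(Z=1 | obs) = 1/18 / 19/54 = 3/19
P(Z=2 | obs) = 4/27 / 19/54 = 8/19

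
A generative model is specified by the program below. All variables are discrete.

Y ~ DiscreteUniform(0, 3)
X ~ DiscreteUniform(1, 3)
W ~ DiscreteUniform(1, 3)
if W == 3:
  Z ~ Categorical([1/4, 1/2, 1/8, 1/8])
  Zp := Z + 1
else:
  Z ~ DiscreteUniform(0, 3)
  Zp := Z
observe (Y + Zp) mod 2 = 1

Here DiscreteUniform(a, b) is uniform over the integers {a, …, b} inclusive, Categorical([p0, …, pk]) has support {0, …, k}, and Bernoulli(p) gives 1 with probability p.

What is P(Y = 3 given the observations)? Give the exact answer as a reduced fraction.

P(Y = 3 | obs) = 13/48

Enumerate traces; 72 have nonzero weight after conditioning:
  (Y=0, X=1, W=1, Z=1) weight 1/144
  (Y=0, X=1, W=1, Z=3) weight 1/144
  (Y=0, X=1, W=2, Z=1) weight 1/144
  (Y=0, X=1, W=2, Z=3) weight 1/144
  (Y=0, X=1, W=3, Z=0) weight 1/144
  (Y=0, X=1, W=3, Z=2) weight 1/288
  (Y=0, X=2, W=1, Z=1) weight 1/144
  (Y=0, X=2, W=1, Z=3) weight 1/144
  (Y=1, X=1, W=1, Z=0) weight 1/144
  (Y=2, X=1, W=1, Z=1) weight 1/144
  … 62 more
Group by Y:
  weight(Y=0) = 11/96
  weight(Y=1) = 13/96
  weight(Y=2) = 11/96
  weight(Y=3) = 13/96
Total weight = 11/96 + 13/96 + 11/96 + 13/96 = 1/2
P(Y=0 | obs) = 11/96 / 1/2 = 11/48
P(Y=1 | obs) = 13/96 / 1/2 = 13/48
P(Y=2 | obs) = 11/96 / 1/2 = 11/48
P(Y=3 | obs) = 13/96 / 1/2 = 13/48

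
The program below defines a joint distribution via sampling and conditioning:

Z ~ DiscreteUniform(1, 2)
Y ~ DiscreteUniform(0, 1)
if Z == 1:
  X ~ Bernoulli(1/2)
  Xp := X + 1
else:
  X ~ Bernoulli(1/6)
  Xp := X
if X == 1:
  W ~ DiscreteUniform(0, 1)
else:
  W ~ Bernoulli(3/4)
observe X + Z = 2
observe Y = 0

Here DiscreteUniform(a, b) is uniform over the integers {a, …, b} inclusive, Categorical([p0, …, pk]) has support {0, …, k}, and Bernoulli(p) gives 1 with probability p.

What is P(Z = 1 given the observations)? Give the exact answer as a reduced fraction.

Enumerate traces; 4 have nonzero weight after conditioning:
  (Z=1, Y=0, X=1, W=0) weight 1/16
  (Z=1, Y=0, X=1, W=1) weight 1/16
  (Z=2, Y=0, X=0, W=0) weight 5/96
  (Z=2, Y=0, X=0, W=1) weight 5/32
Group by Z:
  weight(Z=1) = 1/8
  weight(Z=2) = 5/24
Total weight = 1/8 + 5/24 = 1/3
P(Z=1 | obs) = 1/8 / 1/3 = 3/8
P(Z=2 | obs) = 5/24 / 1/3 = 5/8

P(Z = 1 | obs) = 3/8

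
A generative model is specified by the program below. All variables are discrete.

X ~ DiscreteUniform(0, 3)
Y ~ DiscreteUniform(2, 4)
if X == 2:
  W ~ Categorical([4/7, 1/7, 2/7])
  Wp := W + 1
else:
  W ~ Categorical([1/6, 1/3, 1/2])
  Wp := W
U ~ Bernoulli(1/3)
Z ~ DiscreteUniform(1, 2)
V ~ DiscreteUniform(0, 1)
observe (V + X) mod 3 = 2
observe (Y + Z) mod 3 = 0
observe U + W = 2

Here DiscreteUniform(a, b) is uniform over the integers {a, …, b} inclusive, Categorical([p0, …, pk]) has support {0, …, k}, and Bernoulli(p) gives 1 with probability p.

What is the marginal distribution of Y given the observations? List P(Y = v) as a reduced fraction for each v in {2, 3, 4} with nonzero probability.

P(Y=2) = 1/2, P(Y=4) = 1/2

Enumerate traces; 8 have nonzero weight after conditioning:
  (X=1, Y=2, W=1, U=1, Z=1, V=1) weight 1/432
  (X=1, Y=2, W=2, U=0, Z=1, V=1) weight 1/144
  (X=1, Y=4, W=1, U=1, Z=2, V=1) weight 1/432
  (X=1, Y=4, W=2, U=0, Z=2, V=1) weight 1/144
  (X=2, Y=2, W=1, U=1, Z=1, V=0) weight 1/1008
  (X=2, Y=2, W=2, U=0, Z=1, V=0) weight 1/252
  (X=2, Y=4, W=1, U=1, Z=2, V=0) weight 1/1008
  (X=2, Y=4, W=2, U=0, Z=2, V=0) weight 1/252
Group by Y:
  weight(Y=2) = 43/3024
  weight(Y=4) = 43/3024
Total weight = 43/3024 + 43/3024 = 43/1512
P(Y=2 | obs) = 43/3024 / 43/1512 = 1/2
P(Y=4 | obs) = 43/3024 / 43/1512 = 1/2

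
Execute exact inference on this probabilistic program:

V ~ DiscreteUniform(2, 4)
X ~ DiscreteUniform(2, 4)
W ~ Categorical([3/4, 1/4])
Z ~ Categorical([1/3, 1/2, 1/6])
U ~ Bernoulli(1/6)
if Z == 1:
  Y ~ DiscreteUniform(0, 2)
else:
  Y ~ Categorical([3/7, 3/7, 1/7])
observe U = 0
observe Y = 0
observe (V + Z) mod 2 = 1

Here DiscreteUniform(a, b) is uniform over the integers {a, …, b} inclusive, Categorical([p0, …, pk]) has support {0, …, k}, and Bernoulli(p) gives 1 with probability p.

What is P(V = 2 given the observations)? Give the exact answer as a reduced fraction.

Enumerate traces; 24 have nonzero weight after conditioning:
  (V=2, X=2, W=0, Z=1, U=0, Y=0) weight 5/432
  (V=2, X=2, W=1, Z=1, U=0, Y=0) weight 5/1296
  (V=2, X=3, W=0, Z=1, U=0, Y=0) weight 5/432
  (V=2, X=3, W=1, Z=1, U=0, Y=0) weight 5/1296
  (V=2, X=4, W=0, Z=1, U=0, Y=0) weight 5/432
  (V=2, X=4, W=1, Z=1, U=0, Y=0) weight 5/1296
  (V=3, X=2, W=0, Z=0, U=0, Y=0) weight 5/504
  (V=3, X=2, W=0, Z=2, U=0, Y=0) weight 5/1008
  (V=4, X=2, W=0, Z=1, U=0, Y=0) weight 5/432
  … 15 more
Group by V:
  weight(V=2) = 5/108
  weight(V=3) = 5/84
  weight(V=4) = 5/108
Total weight = 5/108 + 5/84 + 5/108 = 115/756
P(V=2 | obs) = 5/108 / 115/756 = 7/23
P(V=3 | obs) = 5/84 / 115/756 = 9/23
P(V=4 | obs) = 5/108 / 115/756 = 7/23

P(V = 2 | obs) = 7/23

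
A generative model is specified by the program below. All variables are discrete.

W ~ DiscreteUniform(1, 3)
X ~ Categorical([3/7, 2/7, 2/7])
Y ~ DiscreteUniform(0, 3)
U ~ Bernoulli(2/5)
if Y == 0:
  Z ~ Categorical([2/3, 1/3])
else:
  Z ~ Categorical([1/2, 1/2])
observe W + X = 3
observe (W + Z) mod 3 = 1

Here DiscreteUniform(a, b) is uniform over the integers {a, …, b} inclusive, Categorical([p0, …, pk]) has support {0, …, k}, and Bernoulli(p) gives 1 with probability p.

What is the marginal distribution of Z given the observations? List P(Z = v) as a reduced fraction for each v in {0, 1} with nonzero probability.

P(Z=0) = 26/59, P(Z=1) = 33/59

Enumerate traces; 16 have nonzero weight after conditioning:
  (W=1, X=2, Y=0, U=0, Z=0) weight 1/105
  (W=1, X=2, Y=0, U=1, Z=0) weight 2/315
  (W=1, X=2, Y=1, U=0, Z=0) weight 1/140
  (W=1, X=2, Y=1, U=1, Z=0) weight 1/210
  (W=1, X=2, Y=2, U=0, Z=0) weight 1/140
  (W=1, X=2, Y=2, U=1, Z=0) weight 1/210
  (W=1, X=2, Y=3, U=0, Z=0) weight 1/140
  (W=1, X=2, Y=3, U=1, Z=0) weight 1/210
  (W=3, X=0, Y=0, U=0, Z=1) weight 1/140
  … 7 more
Group by Z:
  weight(Z=0) = 13/252
  weight(Z=1) = 11/168
Total weight = 13/252 + 11/168 = 59/504
P(Z=0 | obs) = 13/252 / 59/504 = 26/59
P(Z=1 | obs) = 11/168 / 59/504 = 33/59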